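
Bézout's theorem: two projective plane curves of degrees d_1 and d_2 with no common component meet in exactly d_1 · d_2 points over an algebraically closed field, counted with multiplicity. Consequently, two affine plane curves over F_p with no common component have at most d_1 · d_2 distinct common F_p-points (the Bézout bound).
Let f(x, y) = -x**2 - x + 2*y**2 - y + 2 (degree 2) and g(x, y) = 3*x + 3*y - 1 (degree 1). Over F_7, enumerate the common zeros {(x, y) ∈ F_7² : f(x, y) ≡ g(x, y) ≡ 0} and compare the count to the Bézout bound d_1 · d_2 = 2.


Common zeros: {(1, 4), (5, 0)}; count = 2; Bézout bound = 2.

deg(f) = 2, deg(g) = 1, so Bézout bound = 2.
Scan x ∈ F_7. For each x, list the y ∈ F_7 with f(x, y) ≡ 0 and those with g(x, y) ≡ 0 (mod 7); the common zeros in that column are the intersection.
  x = 0: f ≡ 0 at y ∈ ∅; g ≡ 0 at y ∈ {5}; common: ∅.
  x = 1: f ≡ 0 at y ∈ {0, 4}; g ≡ 0 at y ∈ {4}; common: {4}.
  x = 2: f ≡ 0 at y ∈ ∅; g ≡ 0 at y ∈ {3}; common: ∅.
  x = 3: f ≡ 0 at y ∈ {5, 6}; g ≡ 0 at y ∈ {2}; common: ∅.
  x = 4: f ≡ 0 at y ∈ ∅; g ≡ 0 at y ∈ {1}; common: ∅.
  x = 5: f ≡ 0 at y ∈ {0, 4}; g ≡ 0 at y ∈ {0}; common: {0}.
  x = 6: f ≡ 0 at y ∈ ∅; g ≡ 0 at y ∈ {6}; common: ∅.
Collecting: common zeros = {(1, 4), (5, 0)}, so the count is 2.
Comparison with the Bézout bound: 2 ≤ 2 = deg(f)·deg(g), as expected for curves with no common component (the bound is attained).


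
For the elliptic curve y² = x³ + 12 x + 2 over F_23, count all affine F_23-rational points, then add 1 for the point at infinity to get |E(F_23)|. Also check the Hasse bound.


Affine points = {(0, 5), (0, 18), (5, 7), (5, 16), (8, 9), (8, 14), (10, 8), (10, 15), (11, 4), (11, 19), (13, 3), (13, 20), (14, 4), (14, 19), (16, 9), (16, 14), (17, 6), (17, 17), (18, 1), (18, 22), (20, 10), (20, 13), (21, 4), (21, 19), (22, 9), (22, 14)}; affine count = 26; |E(F_23)| = 27.

Discriminant check: Δ ∝ 4a³ + 27b² = 4·12³ + 27·2² = 4·1728 + 27·4 ≡ 5 (mod 23). Nonzero ⇒ E is nonsingular.
For each x ∈ F_23, compute rhs = x³ + 12·x + 2 mod 23, then count y ∈ F_23 with y² ≡ rhs.
  x = 0: rhs = 2, matching y values: 5, 18 (2 points).
  x = 1: rhs = 15, matching y values: none (0 points).
  x = 2: rhs = 11, matching y values: none (0 points).
  x = 3: rhs = 19, matching y values: none (0 points).
  x = 4: rhs = 22, matching y values: none (0 points).
  x = 5: rhs = 3, matching y values: 7, 16 (2 points).
  x = 6: rhs = 14, matching y values: none (0 points).
  x = 7: rhs = 15, matching y values: none (0 points).
  x = 8: rhs = 12, matching y values: 9, 14 (2 points).
  x = 9: rhs = 11, matching y values: none (0 points).
  x = 10: rhs = 18, matching y values: 8, 15 (2 points).
  x = 11: rhs = 16, matching y values: 4, 19 (2 points).
  x = 12: rhs = 11, matching y values: none (0 points).
  x = 13: rhs = 9, matching y values: 3, 20 (2 points).
  x = 14: rhs = 16, matching y values: 4, 19 (2 points).
  x = 15: rhs = 15, matching y values: none (0 points).
  x = 16: rhs = 12, matching y values: 9, 14 (2 points).
  x = 17: rhs = 13, matching y values: 6, 17 (2 points).
  x = 18: rhs = 1, matching y values: 1, 22 (2 points).
  x = 19: rhs = 5, matching y values: none (0 points).
  x = 20: rhs = 8, matching y values: 10, 13 (2 points).
  x = 21: rhs = 16, matching y values: 4, 19 (2 points).
  x = 22: rhs = 12, matching y values: 9, 14 (2 points).
Total affine count: 26.
Full point count |E(F_23)| = 26 + 1 = 27.
Hasse bound: |27 − (23+1)| = |3| = 3 ≤ 2√23 ≈ 9.5917 ✓.


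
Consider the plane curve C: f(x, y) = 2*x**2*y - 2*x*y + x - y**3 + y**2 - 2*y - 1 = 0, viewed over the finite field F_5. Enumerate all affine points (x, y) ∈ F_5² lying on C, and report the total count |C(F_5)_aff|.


Affine F_5-points: {(0, 3), (1, 0), (4, 1)}; count = 3.

For each of the 25 pairs (x, y) ∈ F_5², evaluate f(x, y) mod 5. Record the zeros.
  x = 0: [0↦4, 1↦2, 2↦1, 3↦0, 4↦3]  zeros at y ∈ {3}
  x = 1: [0↦0, 1↦3, 2↦2, 3↦1, 4↦4]  zeros at y ∈ {0}
  x = 2: [0↦1, 1↦3, 2↦1, 3↦4, 4↦1]  zeros at y ∈ ∅
  x = 3: [0↦2, 1↦2, 2↦3, 3↦4, 4↦4]  zeros at y ∈ ∅
  x = 4: [0↦3, 1↦0, 2↦3, 3↦1, 4↦3]  zeros at y ∈ {1}
Collecting zeros: affine points = {(0, 3), (1, 0), (4, 1)}.
Total count |C(F_5)_aff| = 3.


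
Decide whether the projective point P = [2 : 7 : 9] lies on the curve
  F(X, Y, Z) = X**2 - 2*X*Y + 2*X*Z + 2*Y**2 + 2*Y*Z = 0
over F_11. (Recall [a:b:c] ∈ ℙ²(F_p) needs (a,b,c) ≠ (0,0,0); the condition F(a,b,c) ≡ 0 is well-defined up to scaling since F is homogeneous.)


F(2,7,9) ≡ 5 (mod 11); P is NOT on the curve.

Evaluate F(2, 7, 9) term-by-term (mod 11).
  X**2 ↦ 1·4·1·1 = 4
  -2*X*Y ↦ -2·2·7·1 = -28
  2*X*Z ↦ 2·2·1·9 = 36
  2*Y**2 ↦ 2·1·49·1 = 98
  2*Y*Z ↦ 2·1·7·9 = 126
Sum: F(2, 7, 9) = (4) + (-28) + (36) + (98) + (126) = 236.
Reducing mod 11: 236 ≡ 5 (mod 11).
Since F(a, b, c) ≡ 5 ≠ 0 (mod 11), P does NOT lie on the curve.


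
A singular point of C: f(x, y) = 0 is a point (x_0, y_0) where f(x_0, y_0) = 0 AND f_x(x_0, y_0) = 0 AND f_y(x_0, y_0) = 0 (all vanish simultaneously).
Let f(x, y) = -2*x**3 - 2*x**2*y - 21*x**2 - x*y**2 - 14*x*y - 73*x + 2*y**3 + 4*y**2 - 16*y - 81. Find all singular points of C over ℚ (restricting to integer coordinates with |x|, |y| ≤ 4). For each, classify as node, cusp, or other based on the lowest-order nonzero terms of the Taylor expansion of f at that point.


Singular points: {(-3, -1)}; classification: node.

Compute partial derivatives:
  f_x = -6*x**2 - 4*x*y - 42*x - y**2 - 14*y - 73.
  f_y = -2*x**2 - 2*x*y - 14*x + 6*y**2 + 8*y - 16.
Scan x_0 ∈ {−4, ..., 4}. For each x_0, f_y(x_0, y) is a polynomial in y; find its integer roots y ∈ {−4, ..., 4}, then test f_x and f at those candidates.
  x = -4: f_y(-4, y) = 6*y**2 + 16*y + 8; vanishes at y ∈ {-2}. (-4, -2): f_x = -9 ≠ 0.
  x = -3: f_y(-3, y) = 6*y**2 + 14*y + 8; vanishes at y ∈ {-1}. (-3, -1): f_x = 0, f = 0 — SINGULAR.
  x = -2: f_y(-2, y) = 6*y**2 + 12*y + 4; no integer root y with |y| ≤ 4.
  x = -1: f_y(-1, y) = 6*y**2 + 10*y - 4; vanishes at y ∈ {-2}. (-1, -2): f_x = -21 ≠ 0.
  x = 0: f_y(0, y) = 6*y**2 + 8*y - 16; no integer root y with |y| ≤ 4.
  x = 1: f_y(1, y) = 6*y**2 + 6*y - 32; no integer root y with |y| ≤ 4.
  x = 2: f_y(2, y) = 6*y**2 + 4*y - 52; no integer root y with |y| ≤ 4.
  x = 3: f_y(3, y) = 6*y**2 + 2*y - 76; no integer root y with |y| ≤ 4.
  x = 4: f_y(4, y) = 6*y**2 - 104; no integer root y with |y| ≤ 4.
Only singular point on the grid: (-3, -1).
Classify: substitute x = -3 + u, y = -1 + v and expand: f = -2*u**3 - 2*u**2*v - u**2 - u*v**2 + 2*v**3 + v**2.
No constant or linear terms (consistent with a singular point). Quadratic part: -u**2 + v**2. Cubic part: -2*u**3 - 2*u**2*v - u*v**2 + 2*v**3.
The quadratic part v**2 - u**2 = (v − u)(v + u) splits into two distinct linear factors, so there are two distinct tangent lines y − -1 = ±(x − -3) — this is a node (ordinary double point).
Classification: node.


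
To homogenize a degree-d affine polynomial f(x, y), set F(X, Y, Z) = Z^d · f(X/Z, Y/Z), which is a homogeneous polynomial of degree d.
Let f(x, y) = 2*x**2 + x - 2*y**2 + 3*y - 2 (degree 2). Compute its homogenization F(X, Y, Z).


F(X, Y, Z) = 2*X**2 + X*Z - 2*Y**2 + 3*Y*Z - 2*Z**2

deg(f) = 2.
Substitute x = X/Z, y = Y/Z into f, then multiply by Z^2.
  monomial 2·x^2·y^0 ↦ 2·X^2·Y^0·Z^0.
  monomial 1·x^1·y^0 ↦ 1·X^1·Y^0·Z^1.
  monomial -2·x^0·y^2 ↦ -2·X^0·Y^2·Z^0.
  monomial 3·x^0·y^1 ↦ 3·X^0·Y^1·Z^1.
  monomial -2·x^0·y^0 ↦ -2·X^0·Y^0·Z^2.
Collecting: F(X, Y, Z) = 2*X**2 + X*Z - 2*Y**2 + 3*Y*Z - 2*Z**2.


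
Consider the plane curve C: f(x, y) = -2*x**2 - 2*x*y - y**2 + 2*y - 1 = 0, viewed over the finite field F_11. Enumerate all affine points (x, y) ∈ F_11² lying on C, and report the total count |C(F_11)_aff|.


Affine F_11-points: {(0, 1), (2, 4), (2, 5), (4, 0), (4, 5), (5, 4), (5, 10), (7, 0), (7, 10), (9, 3), (10, 1), (10, 3)}; count = 12.

For each of the 121 pairs (x, y) ∈ F_11², evaluate f(x, y) mod 11. Record the zeros.
  x = 0: [0↦10, 1↦0, 2↦10, 3↦7, 4↦2, 5↦6, 6↦8, 7↦8, 8↦6, 9↦2, 10↦7]  zeros at y ∈ {1}
  x = 1: [0↦8, 1↦7, 2↦4, 3↦10, 4↦3, 5↦5, 6↦5, 7↦3, 8↦10, 9↦4, 10↦7]  zeros at y ∈ ∅
  x = 2: [0↦2, 1↦10, 2↦5, 3↦9, 4↦0, 5↦0, 6↦9, 7↦5, 8↦10, 9↦2, 10↦3]  zeros at y ∈ {4, 5}
  x = 3: [0↦3, 1↦9, 2↦2, 3↦4, 4↦4, 5↦2, 6↦9, 7↦3, 8↦6, 9↦7, 10↦6]  zeros at y ∈ ∅
  x = 4: [0↦0, 1↦4, 2↦6, 3↦6, 4↦4, 5↦0, 6↦5, 7↦8, 8↦9, 9↦8, 10↦5]  zeros at y ∈ {0, 5}
  x = 5: [0↦4, 1↦6, 2↦6, 3↦4, 4↦0, 5↦5, 6↦8, 7↦9, 8↦8, 9↦5, 10↦0]  zeros at y ∈ {4, 10}
  x = 6: [0↦4, 1↦4, 2↦2, 3↦9, 4↦3, 5↦6, 6↦7, 7↦6, 8↦3, 9↦9, 10↦2]  zeros at y ∈ ∅
  x = 7: [0↦0, 1↦9, 2↦5, 3↦10, 4↦2, 5↦3, 6↦2, 7↦10, 8↦5, 9↦9, 10↦0]  zeros at y ∈ {0, 10}
  x = 8: [0↦3, 1↦10, 2↦4, 3↦7, 4↦8, 5↦7, 6↦4, 7↦10, 8↦3, 9↦5, 10↦5]  zeros at y ∈ ∅
  x = 9: [0↦2, 1↦7, 2↦10, 3↦0, 4↦10, 5↦7, 6↦2, 7↦6, 8↦8, 9↦8, 10↦6]  zeros at y ∈ {3}
  x = 10: [0↦8, 1↦0, 2↦1, 3↦0, 4↦8, 5↦3, 6↦7, 7↦9, 8↦9, 9↦7, 10↦3]  zeros at y ∈ {1, 3}
Collecting zeros: affine points = {(0, 1), (2, 4), (2, 5), (4, 0), (4, 5), (5, 4), (5, 10), (7, 0), (7, 10), (9, 3), (10, 1), (10, 3)}.
Total count |C(F_11)_aff| = 12.


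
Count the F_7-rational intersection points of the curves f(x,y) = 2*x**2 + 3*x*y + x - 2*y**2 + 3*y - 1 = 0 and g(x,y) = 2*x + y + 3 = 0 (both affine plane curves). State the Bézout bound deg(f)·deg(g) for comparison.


Common zeros: {(0, 4), (5, 1)}; count = 2; Bézout bound = 2.

deg(f) = 2, deg(g) = 1, so Bézout bound = 2.
Scan x ∈ F_7. For each x, list the y ∈ F_7 with f(x, y) ≡ 0 and those with g(x, y) ≡ 0 (mod 7); the common zeros in that column are the intersection.
  x = 0: f ≡ 0 at y ∈ {1, 4}; g ≡ 0 at y ∈ {4}; common: {4}.
  x = 1: f ≡ 0 at y ∈ ∅; g ≡ 0 at y ∈ {2}; common: ∅.
  x = 2: f ≡ 0 at y ∈ ∅; g ≡ 0 at y ∈ {0}; common: ∅.
  x = 3: f ≡ 0 at y ∈ ∅; g ≡ 0 at y ∈ {5}; common: ∅.
  x = 4: f ≡ 0 at y ∈ {0, 4}; g ≡ 0 at y ∈ {3}; common: ∅.
  x = 5: f ≡ 0 at y ∈ {1}; g ≡ 0 at y ∈ {1}; common: {1}.
  x = 6: f ≡ 0 at y ∈ {0}; g ≡ 0 at y ∈ {6}; common: ∅.
Collecting: common zeros = {(0, 4), (5, 1)}, so the count is 2.
Comparison with the Bézout bound: 2 ≤ 2 = deg(f)·deg(g), as expected for curves with no common component (the bound is attained).


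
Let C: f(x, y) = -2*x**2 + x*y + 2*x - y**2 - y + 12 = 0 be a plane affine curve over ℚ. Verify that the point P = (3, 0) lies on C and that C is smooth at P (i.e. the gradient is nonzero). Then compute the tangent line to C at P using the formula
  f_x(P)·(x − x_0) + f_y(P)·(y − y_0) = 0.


Tangent line at P: -10*x + 2*y + 30 = 0.

Step 1: f(3, 0) = 0, so P lies on C.
Step 2: partial derivatives
  f_x(x, y) = -4*x + y + 2, f_y(x, y) = x - 2*y - 1.
  f_x(P) = -10, f_y(P) = 2 (gradient nonzero, so P is smooth).
Step 3: tangent line at P: -10·(x − 3) + 2·(y − 0) = 0.
Expanding: -10*x + 2*y + 30 = 0.


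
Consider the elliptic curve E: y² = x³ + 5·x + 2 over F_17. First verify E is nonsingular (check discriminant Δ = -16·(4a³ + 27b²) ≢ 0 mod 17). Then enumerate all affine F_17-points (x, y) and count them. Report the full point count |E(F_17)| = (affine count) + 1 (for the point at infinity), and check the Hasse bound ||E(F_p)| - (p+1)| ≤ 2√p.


Affine points = {(0, 6), (0, 11), (1, 5), (1, 12), (4, 1), (4, 16), (5, 4), (5, 13), (10, 7), (10, 10), (15, 1), (15, 16), (16, 8), (16, 9)}; affine count = 14; |E(F_17)| = 15.

Discriminant check: Δ ∝ 4a³ + 27b² = 4·5³ + 27·2² = 4·125 + 27·4 ≡ 13 (mod 17). Nonzero ⇒ E is nonsingular.
For each x ∈ F_17, compute rhs = x³ + 5·x + 2 mod 17, then count y ∈ F_17 with y² ≡ rhs.
  x = 0: rhs = 2, matching y values: 6, 11 (2 points).
  x = 1: rhs = 8, matching y values: 5, 12 (2 points).
  x = 2: rhs = 3, matching y values: none (0 points).
  x = 3: rhs = 10, matching y values: none (0 points).
  x = 4: rhs = 1, matching y values: 1, 16 (2 points).
  x = 5: rhs = 16, matching y values: 4, 13 (2 points).
  x = 6: rhs = 10, matching y values: none (0 points).
  x = 7: rhs = 6, matching y values: none (0 points).
  x = 8: rhs = 10, matching y values: none (0 points).
  x = 9: rhs = 11, matching y values: none (0 points).
  x = 10: rhs = 15, matching y values: 7, 10 (2 points).
  x = 11: rhs = 11, matching y values: none (0 points).
  x = 12: rhs = 5, matching y values: none (0 points).
  x = 13: rhs = 3, matching y values: none (0 points).
  x = 14: rhs = 11, matching y values: none (0 points).
  x = 15: rhs = 1, matching y values: 1, 16 (2 points).
  x = 16: rhs = 13, matching y values: 8, 9 (2 points).
Total affine count: 14.
Full point count |E(F_17)| = 14 + 1 = 15.
Hasse bound: |15 − (17+1)| = |-3| = 3 ≤ 2√17 ≈ 8.2462 ✓.


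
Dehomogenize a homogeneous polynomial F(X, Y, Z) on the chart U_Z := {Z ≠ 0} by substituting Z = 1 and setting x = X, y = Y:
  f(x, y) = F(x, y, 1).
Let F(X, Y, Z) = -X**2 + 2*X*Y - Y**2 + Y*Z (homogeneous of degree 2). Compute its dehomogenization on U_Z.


f(x, y) = -x**2 + 2*x*y - y**2 + y

On U_Z we set Z = 1. Each monomial c·X^i·Y^j·Z^k in F becomes c·x^i·y^j·1^k = c·x^i·y^j.
Substituting Z = 1: F(X, Y, 1) = -x**2 + 2*x*y - y**2 + y.
Note: deg(f) ≤ deg(F) = 2; strict inequality happens when F is divisible by Z (lost terms).


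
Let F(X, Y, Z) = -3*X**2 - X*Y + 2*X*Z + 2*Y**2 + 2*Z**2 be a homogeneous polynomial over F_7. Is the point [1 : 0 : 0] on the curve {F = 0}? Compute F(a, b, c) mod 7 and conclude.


F(1,0,0) ≡ 4 (mod 7); P is NOT on the curve.

Evaluate F(1, 0, 0) term-by-term (mod 7).
  -3*X**2 ↦ -3·1·1·1 = -3
  -X*Y ↦ -1·1·0·1 = 0
  2*X*Z ↦ 2·1·1·0 = 0
  2*Y**2 ↦ 2·1·0·1 = 0
  2*Z**2 ↦ 2·1·1·0 = 0
Sum: F(1, 0, 0) = (-3) + (0) + (0) + (0) + (0) = -3.
Reducing mod 7: -3 ≡ 4 (mod 7).
Since F(a, b, c) ≡ 4 ≠ 0 (mod 7), P does NOT lie on the curve.


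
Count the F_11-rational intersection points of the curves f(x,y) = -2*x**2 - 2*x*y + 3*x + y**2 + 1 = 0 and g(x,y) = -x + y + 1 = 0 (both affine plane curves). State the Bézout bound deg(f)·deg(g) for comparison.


Common zeros: {(6, 5)}; count = 1; Bézout bound = 2.

deg(f) = 2, deg(g) = 1, so Bézout bound = 2.
Scan x ∈ F_11. For each x, list the y ∈ F_11 with f(x, y) ≡ 0 and those with g(x, y) ≡ 0 (mod 11); the common zeros in that column are the intersection.
  x = 0: f ≡ 0 at y ∈ ∅; g ≡ 0 at y ∈ {10}; common: ∅.
  x = 1: f ≡ 0 at y ∈ ∅; g ≡ 0 at y ∈ {0}; common: ∅.
  x = 2: f ≡ 0 at y ∈ {6, 9}; g ≡ 0 at y ∈ {1}; common: ∅.
  x = 3: f ≡ 0 at y ∈ ∅; g ≡ 0 at y ∈ {2}; common: ∅.
  x = 4: f ≡ 0 at y ∈ ∅; g ≡ 0 at y ∈ {3}; common: ∅.
  x = 5: f ≡ 0 at y ∈ {3, 7}; g ≡ 0 at y ∈ {4}; common: ∅.
  x = 6: f ≡ 0 at y ∈ {5, 7}; g ≡ 0 at y ∈ {5}; common: {5}.
  x = 7: f ≡ 0 at y ∈ {5, 9}; g ≡ 0 at y ∈ {6}; common: ∅.
  x = 8: f ≡ 0 at y ∈ ∅; g ≡ 0 at y ∈ {7}; common: ∅.
  x = 9: f ≡ 0 at y ∈ ∅; g ≡ 0 at y ∈ {8}; common: ∅.
  x = 10: f ≡ 0 at y ∈ {3, 6}; g ≡ 0 at y ∈ {9}; common: ∅.
Collecting: common zeros = {(6, 5)}, so the count is 1.
Comparison with the Bézout bound: 1 ≤ 2 = deg(f)·deg(g), as expected for curves with no common component (the affine F_11-count falls short of the bound because intersections may lie at infinity, over extension fields, or carry multiplicity).


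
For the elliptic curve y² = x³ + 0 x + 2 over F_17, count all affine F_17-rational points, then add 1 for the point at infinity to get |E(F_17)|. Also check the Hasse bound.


Affine points = {(0, 6), (0, 11), (4, 7), (4, 10), (5, 5), (5, 12), (8, 2), (8, 15), (9, 0), (10, 4), (10, 13), (12, 8), (12, 9), (14, 3), (14, 14), (16, 1), (16, 16)}; affine count = 17; |E(F_17)| = 18.

Discriminant check: Δ ∝ 4a³ + 27b² = 4·0³ + 27·2² = 4·0 + 27·4 ≡ 6 (mod 17). Nonzero ⇒ E is nonsingular.
For each x ∈ F_17, compute rhs = x³ + 0·x + 2 mod 17, then count y ∈ F_17 with y² ≡ rhs.
  x = 0: rhs = 2, matching y values: 6, 11 (2 points).
  x = 1: rhs = 3, matching y values: none (0 points).
  x = 2: rhs = 10, matching y values: none (0 points).
  x = 3: rhs = 12, matching y values: none (0 points).
  x = 4: rhs = 15, matching y values: 7, 10 (2 points).
  x = 5: rhs = 8, matching y values: 5, 12 (2 points).
  x = 6: rhs = 14, matching y values: none (0 points).
  x = 7: rhs = 5, matching y values: none (0 points).
  x = 8: rhs = 4, matching y values: 2, 15 (2 points).
  x = 9: rhs = 0, matching y values: 0 (1 points).
  x = 10: rhs = 16, matching y values: 4, 13 (2 points).
  x = 11: rhs = 7, matching y values: none (0 points).
  x = 12: rhs = 13, matching y values: 8, 9 (2 points).
  x = 13: rhs = 6, matching y values: none (0 points).
  x = 14: rhs = 9, matching y values: 3, 14 (2 points).
  x = 15: rhs = 11, matching y values: none (0 points).
  x = 16: rhs = 1, matching y values: 1, 16 (2 points).
Total affine count: 17.
Full point count |E(F_17)| = 17 + 1 = 18.
Hasse bound: |18 − (17+1)| = |0| = 0 ≤ 2√17 ≈ 8.2462 ✓.


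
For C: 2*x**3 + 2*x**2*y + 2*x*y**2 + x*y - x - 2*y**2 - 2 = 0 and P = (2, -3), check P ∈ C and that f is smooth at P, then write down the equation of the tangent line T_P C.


Tangent line at P: 14*x - 2*y - 34 = 0.

Step 1: f(2, -3) = 0, so P lies on C.
Step 2: partial derivatives
  f_x(x, y) = 6*x**2 + 4*x*y + 2*y**2 + y - 1, f_y(x, y) = 2*x**2 + 4*x*y + x - 4*y.
  f_x(P) = 14, f_y(P) = -2 (gradient nonzero, so P is smooth).
Step 3: tangent line at P: 14·(x − 2) + -2·(y − -3) = 0.
Expanding: 14*x - 2*y - 34 = 0.


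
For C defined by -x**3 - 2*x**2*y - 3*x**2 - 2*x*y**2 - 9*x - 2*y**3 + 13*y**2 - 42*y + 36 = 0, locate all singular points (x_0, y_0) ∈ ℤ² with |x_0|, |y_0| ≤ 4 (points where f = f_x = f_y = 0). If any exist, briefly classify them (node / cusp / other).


Singular points: {(-3, 3)}; classification: cusp.

Compute partial derivatives:
  f_x = -3*x**2 - 4*x*y - 6*x - 2*y**2 - 9.
  f_y = -2*x**2 - 4*x*y - 6*y**2 + 26*y - 42.
Scan x_0 ∈ {−4, ..., 4}. For each x_0, f_y(x_0, y) is a polynomial in y; find its integer roots y ∈ {−4, ..., 4}, then test f_x and f at those candidates.
  x = -4: f_y(-4, y) = -6*y**2 + 42*y - 74; no integer root y with |y| ≤ 4.
  x = -3: f_y(-3, y) = -6*y**2 + 38*y - 60; vanishes at y ∈ {3}. (-3, 3): f_x = 0, f = 0 — SINGULAR.
  x = -2: f_y(-2, y) = -6*y**2 + 34*y - 50; no integer root y with |y| ≤ 4.
  x = -1: f_y(-1, y) = -6*y**2 + 30*y - 44; no integer root y with |y| ≤ 4.
  x = 0: f_y(0, y) = -6*y**2 + 26*y - 42; no integer root y with |y| ≤ 4.
  x = 1: f_y(1, y) = -6*y**2 + 22*y - 44; no integer root y with |y| ≤ 4.
  x = 2: f_y(2, y) = -6*y**2 + 18*y - 50; no integer root y with |y| ≤ 4.
  x = 3: f_y(3, y) = -6*y**2 + 14*y - 60; no integer root y with |y| ≤ 4.
  x = 4: f_y(4, y) = -6*y**2 + 10*y - 74; no integer root y with |y| ≤ 4.
Only singular point on the grid: (-3, 3).
Classify: substitute x = -3 + u, y = 3 + v and expand: f = -u**3 - 2*u**2*v - 2*u*v**2 - 2*v**3 + v**2.
No constant or linear terms (consistent with a singular point). Quadratic part: v**2. Cubic part: -u**3 - 2*u**2*v - 2*u*v**2 - 2*v**3.
The quadratic part v**2 is a perfect square, so there is a single (double) tangent line v = 0, i.e. y = 3. Restricting the cubic part to that line (v = 0) leaves -u**3 ≠ 0, so f is not divisible by v and the branch is v² ≈ u**3 to lowest order — this is a cusp.
Classification: cusp.


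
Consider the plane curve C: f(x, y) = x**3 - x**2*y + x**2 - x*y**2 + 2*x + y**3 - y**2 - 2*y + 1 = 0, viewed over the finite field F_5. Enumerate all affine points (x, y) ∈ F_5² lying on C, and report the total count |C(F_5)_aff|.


Affine F_5-points: {(1, 0), (1, 3), (1, 4)}; count = 3.

For each of the 25 pairs (x, y) ∈ F_5², evaluate f(x, y) mod 5. Record the zeros.
  x = 0: [0↦1, 1↦4, 2↦1, 3↦3, 4↦1]  zeros at y ∈ ∅
  x = 1: [0↦0, 1↦1, 2↦4, 3↦0, 4↦0]  zeros at y ∈ {0, 3, 4}
  x = 2: [0↦2, 1↦4, 2↦1, 3↦4, 4↦4]  zeros at y ∈ ∅
  x = 3: [0↦3, 1↦4, 2↦3, 3↦1, 4↦4]  zeros at y ∈ ∅
  x = 4: [0↦4, 1↦2, 2↦1, 3↦2, 4↦1]  zeros at y ∈ ∅
Collecting zeros: affine points = {(1, 0), (1, 3), (1, 4)}.
Total count |C(F_5)_aff| = 3.


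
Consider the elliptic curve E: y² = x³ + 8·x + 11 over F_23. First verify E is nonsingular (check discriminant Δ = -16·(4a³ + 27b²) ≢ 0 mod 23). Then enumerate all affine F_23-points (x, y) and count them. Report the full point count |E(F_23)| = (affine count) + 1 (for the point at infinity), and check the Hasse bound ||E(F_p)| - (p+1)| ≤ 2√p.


Affine points = {(2, 9), (2, 14), (3, 4), (3, 19), (8, 9), (8, 14), (11, 2), (11, 21), (12, 8), (12, 15), (13, 9), (13, 14), (16, 7), (16, 16), (17, 0), (20, 11), (20, 12), (22, 5), (22, 18)}; affine count = 19; |E(F_23)| = 20.

Discriminant check: Δ ∝ 4a³ + 27b² = 4·8³ + 27·11² = 4·512 + 27·121 ≡ 2 (mod 23). Nonzero ⇒ E is nonsingular.
For each x ∈ F_23, compute rhs = x³ + 8·x + 11 mod 23, then count y ∈ F_23 with y² ≡ rhs.
  x = 0: rhs = 11, matching y values: none (0 points).
  x = 1: rhs = 20, matching y values: none (0 points).
  x = 2: rhs = 12, matching y values: 9, 14 (2 points).
  x = 3: rhs = 16, matching y values: 4, 19 (2 points).
  x = 4: rhs = 15, matching y values: none (0 points).
  x = 5: rhs = 15, matching y values: none (0 points).
  x = 6: rhs = 22, matching y values: none (0 points).
  x = 7: rhs = 19, matching y values: none (0 points).
  x = 8: rhs = 12, matching y values: 9, 14 (2 points).
  x = 9: rhs = 7, matching y values: none (0 points).
  x = 10: rhs = 10, matching y values: none (0 points).
  x = 11: rhs = 4, matching y values: 2, 21 (2 points).
  x = 12: rhs = 18, matching y values: 8, 15 (2 points).
  x = 13: rhs = 12, matching y values: 9, 14 (2 points).
  x = 14: rhs = 15, matching y values: none (0 points).
  x = 15: rhs = 10, matching y values: none (0 points).
  x = 16: rhs = 3, matching y values: 7, 16 (2 points).
  x = 17: rhs = 0, matching y values: 0 (1 points).
  x = 18: rhs = 7, matching y values: none (0 points).
  x = 19: rhs = 7, matching y values: none (0 points).
  x = 20: rhs = 6, matching y values: 11, 12 (2 points).
  x = 21: rhs = 10, matching y values: none (0 points).
  x = 22: rhs = 2, matching y values: 5, 18 (2 points).
Total affine count: 19.
Full point count |E(F_23)| = 19 + 1 = 20.
Hasse bound: |20 − (23+1)| = |-4| = 4 ≤ 2√23 ≈ 9.5917 ✓.


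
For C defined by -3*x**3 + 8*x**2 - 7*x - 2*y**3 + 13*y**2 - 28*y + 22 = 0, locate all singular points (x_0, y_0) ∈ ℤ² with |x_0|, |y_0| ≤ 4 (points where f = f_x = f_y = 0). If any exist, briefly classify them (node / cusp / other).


Singular points: {(1, 2)}; classification: node.

Compute partial derivatives:
  f_x = -9*x**2 + 16*x - 7.
  f_y = -6*y**2 + 26*y - 28.
Scan x_0 ∈ {−4, ..., 4}. For each x_0, f_y(x_0, y) is a polynomial in y; find its integer roots y ∈ {−4, ..., 4}, then test f_x and f at those candidates.
  x = -4: f_y(-4, y) = -6*y**2 + 26*y - 28; vanishes at y ∈ {2}. (-4, 2): f_x = -215 ≠ 0.
  x = -3: f_y(-3, y) = -6*y**2 + 26*y - 28; vanishes at y ∈ {2}. (-3, 2): f_x = -136 ≠ 0.
  x = -2: f_y(-2, y) = -6*y**2 + 26*y - 28; vanishes at y ∈ {2}. (-2, 2): f_x = -75 ≠ 0.
  x = -1: f_y(-1, y) = -6*y**2 + 26*y - 28; vanishes at y ∈ {2}. (-1, 2): f_x = -32 ≠ 0.
  x = 0: f_y(0, y) = -6*y**2 + 26*y - 28; vanishes at y ∈ {2}. (0, 2): f_x = -7 ≠ 0.
  x = 1: f_y(1, y) = -6*y**2 + 26*y - 28; vanishes at y ∈ {2}. (1, 2): f_x = 0, f = 0 — SINGULAR.
  x = 2: f_y(2, y) = -6*y**2 + 26*y - 28; vanishes at y ∈ {2}. (2, 2): f_x = -11 ≠ 0.
  x = 3: f_y(3, y) = -6*y**2 + 26*y - 28; vanishes at y ∈ {2}. (3, 2): f_x = -40 ≠ 0.
  x = 4: f_y(4, y) = -6*y**2 + 26*y - 28; vanishes at y ∈ {2}. (4, 2): f_x = -87 ≠ 0.
Only singular point on the grid: (1, 2).
Classify: substitute x = 1 + u, y = 2 + v and expand: f = -3*u**3 - u**2 - 2*v**3 + v**2.
No constant or linear terms (consistent with a singular point). Quadratic part: -u**2 + v**2. Cubic part: -3*u**3 - 2*v**3.
The quadratic part v**2 - u**2 = (v − u)(v + u) splits into two distinct linear factors, so there are two distinct tangent lines y − 2 = ±(x − 1) — this is a node (ordinary double point).
Classification: node.


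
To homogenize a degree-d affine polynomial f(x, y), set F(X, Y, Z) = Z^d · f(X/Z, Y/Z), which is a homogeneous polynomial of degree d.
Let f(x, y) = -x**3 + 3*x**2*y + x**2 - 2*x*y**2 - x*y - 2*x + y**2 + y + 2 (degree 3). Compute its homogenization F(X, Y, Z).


F(X, Y, Z) = -X**3 + 3*X**2*Y + X**2*Z - 2*X*Y**2 - X*Y*Z - 2*X*Z**2 + Y**2*Z + Y*Z**2 + 2*Z**3

deg(f) = 3.
Substitute x = X/Z, y = Y/Z into f, then multiply by Z^3.
  monomial -1·x^3·y^0 ↦ -1·X^3·Y^0·Z^0.
  monomial 3·x^2·y^1 ↦ 3·X^2·Y^1·Z^0.
  monomial 1·x^2·y^0 ↦ 1·X^2·Y^0·Z^1.
  monomial -2·x^1·y^2 ↦ -2·X^1·Y^2·Z^0.
  monomial -1·x^1·y^1 ↦ -1·X^1·Y^1·Z^1.
  monomial -2·x^1·y^0 ↦ -2·X^1·Y^0·Z^2.
  monomial 1·x^0·y^2 ↦ 1·X^0·Y^2·Z^1.
  monomial 1·x^0·y^1 ↦ 1·X^0·Y^1·Z^2.
  monomial 2·x^0·y^0 ↦ 2·X^0·Y^0·Z^3.
Collecting: F(X, Y, Z) = -X**3 + 3*X**2*Y + X**2*Z - 2*X*Y**2 - X*Y*Z - 2*X*Z**2 + Y**2*Z + Y*Z**2 + 2*Z**3.


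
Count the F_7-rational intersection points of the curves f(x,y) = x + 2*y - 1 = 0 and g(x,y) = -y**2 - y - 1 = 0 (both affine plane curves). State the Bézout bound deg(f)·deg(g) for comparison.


Common zeros: {(0, 4), (4, 2)}; count = 2; Bézout bound = 2.

deg(f) = 1, deg(g) = 2, so Bézout bound = 2.
Scan x ∈ F_7. For each x, list the y ∈ F_7 with f(x, y) ≡ 0 and those with g(x, y) ≡ 0 (mod 7); the common zeros in that column are the intersection.
  x = 0: f ≡ 0 at y ∈ {4}; g ≡ 0 at y ∈ {2, 4}; common: {4}.
  x = 1: f ≡ 0 at y ∈ {0}; g ≡ 0 at y ∈ {2, 4}; common: ∅.
  x = 2: f ≡ 0 at y ∈ {3}; g ≡ 0 at y ∈ {2, 4}; common: ∅.
  x = 3: f ≡ 0 at y ∈ {6}; g ≡ 0 at y ∈ {2, 4}; common: ∅.
  x = 4: f ≡ 0 at y ∈ {2}; g ≡ 0 at y ∈ {2, 4}; common: {2}.
  x = 5: f ≡ 0 at y ∈ {5}; g ≡ 0 at y ∈ {2, 4}; common: ∅.
  x = 6: f ≡ 0 at y ∈ {1}; g ≡ 0 at y ∈ {2, 4}; common: ∅.
Collecting: common zeros = {(0, 4), (4, 2)}, so the count is 2.
Comparison with the Bézout bound: 2 ≤ 2 = deg(f)·deg(g), as expected for curves with no common component (the bound is attained).


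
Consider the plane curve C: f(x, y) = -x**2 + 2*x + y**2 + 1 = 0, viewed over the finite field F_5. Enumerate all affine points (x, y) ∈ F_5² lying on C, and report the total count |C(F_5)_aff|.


Affine F_5-points: {(0, 2), (0, 3), (2, 2), (2, 3)}; count = 4.

For each of the 25 pairs (x, y) ∈ F_5², evaluate f(x, y) mod 5. Record the zeros.
  x = 0: [0↦1, 1↦2, 2↦0, 3↦0, 4↦2]  zeros at y ∈ {2, 3}
  x = 1: [0↦2, 1↦3, 2↦1, 3↦1, 4↦3]  zeros at y ∈ ∅
  x = 2: [0↦1, 1↦2, 2↦0, 3↦0, 4↦2]  zeros at y ∈ {2, 3}
  x = 3: [0↦3, 1↦4, 2↦2, 3↦2, 4↦4]  zeros at y ∈ ∅
  x = 4: [0↦3, 1↦4, 2↦2, 3↦2, 4↦4]  zeros at y ∈ ∅
Collecting zeros: affine points = {(0, 2), (0, 3), (2, 2), (2, 3)}.
Total count |C(F_5)_aff| = 4.


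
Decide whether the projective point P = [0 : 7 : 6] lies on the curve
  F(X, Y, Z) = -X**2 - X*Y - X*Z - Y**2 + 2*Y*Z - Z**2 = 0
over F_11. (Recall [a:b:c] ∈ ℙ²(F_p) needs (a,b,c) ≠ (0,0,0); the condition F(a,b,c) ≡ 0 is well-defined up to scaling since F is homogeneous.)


F(0,7,6) ≡ 10 (mod 11); P is NOT on the curve.

Evaluate F(0, 7, 6) term-by-term (mod 11).
  -X**2 ↦ -1·0·1·1 = 0
  -X*Y ↦ -1·0·7·1 = 0
  -X*Z ↦ -1·0·1·6 = 0
  -Y**2 ↦ -1·1·49·1 = -49
  2*Y*Z ↦ 2·1·7·6 = 84
  -Z**2 ↦ -1·1·1·36 = -36
Sum: F(0, 7, 6) = (0) + (0) + (0) + (-49) + (84) + (-36) = -1.
Reducing mod 11: -1 ≡ 10 (mod 11).
Since F(a, b, c) ≡ 10 ≠ 0 (mod 11), P does NOT lie on the curve.


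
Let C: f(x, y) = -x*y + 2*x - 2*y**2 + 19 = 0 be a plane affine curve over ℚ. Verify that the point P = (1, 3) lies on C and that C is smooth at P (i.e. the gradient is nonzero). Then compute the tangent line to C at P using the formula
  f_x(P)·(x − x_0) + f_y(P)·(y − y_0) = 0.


Tangent line at P: -x - 13*y + 40 = 0.

Step 1: f(1, 3) = 0, so P lies on C.
Step 2: partial derivatives
  f_x(x, y) = 2 - y, f_y(x, y) = -x - 4*y.
  f_x(P) = -1, f_y(P) = -13 (gradient nonzero, so P is smooth).
Step 3: tangent line at P: -1·(x − 1) + -13·(y − 3) = 0.
Expanding: -x - 13*y + 40 = 0.


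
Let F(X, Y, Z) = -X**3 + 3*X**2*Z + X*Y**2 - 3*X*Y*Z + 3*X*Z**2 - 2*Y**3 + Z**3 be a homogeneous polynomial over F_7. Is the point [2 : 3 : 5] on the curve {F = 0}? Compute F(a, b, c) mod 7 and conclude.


F(2,3,5) ≡ 5 (mod 7); P is NOT on the curve.

Evaluate F(2, 3, 5) term-by-term (mod 7).
  -X**3 ↦ -1·8·1·1 = -8
  3*X**2*Z ↦ 3·4·1·5 = 60
  X*Y**2 ↦ 1·2·9·1 = 18
  -3*X*Y*Z ↦ -3·2·3·5 = -90
  3*X*Z**2 ↦ 3·2·1·25 = 150
  -2*Y**3 ↦ -2·1·27·1 = -54
  Z**3 ↦ 1·1·1·125 = 125
Sum: F(2, 3, 5) = (-8) + (60) + (18) + (-90) + (150) + (-54) + (125) = 201.
Reducing mod 7: 201 ≡ 5 (mod 7).
Since F(a, b, c) ≡ 5 ≠ 0 (mod 7), P does NOT lie on the curve.


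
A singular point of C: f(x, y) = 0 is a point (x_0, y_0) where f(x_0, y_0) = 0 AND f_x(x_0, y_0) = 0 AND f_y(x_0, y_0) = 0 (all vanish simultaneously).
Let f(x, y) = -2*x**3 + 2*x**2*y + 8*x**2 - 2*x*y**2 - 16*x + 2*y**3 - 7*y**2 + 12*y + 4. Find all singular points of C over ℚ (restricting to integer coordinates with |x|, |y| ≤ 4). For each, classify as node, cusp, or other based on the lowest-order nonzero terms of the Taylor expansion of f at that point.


Singular points: {(2, 2)}; classification: cusp.

Compute partial derivatives:
  f_x = -6*x**2 + 4*x*y + 16*x - 2*y**2 - 16.
  f_y = 2*x**2 - 4*x*y + 6*y**2 - 14*y + 12.
Scan x_0 ∈ {−4, ..., 4}. For each x_0, f_y(x_0, y) is a polynomial in y; find its integer roots y ∈ {−4, ..., 4}, then test f_x and f at those candidates.
  x = -4: f_y(-4, y) = 6*y**2 + 2*y + 44; no integer root y with |y| ≤ 4.
  x = -3: f_y(-3, y) = 6*y**2 - 2*y + 30; no integer root y with |y| ≤ 4.
  x = -2: f_y(-2, y) = 6*y**2 - 6*y + 20; no integer root y with |y| ≤ 4.
  x = -1: f_y(-1, y) = 6*y**2 - 10*y + 14; no integer root y with |y| ≤ 4.
  x = 0: f_y(0, y) = 6*y**2 - 14*y + 12; no integer root y with |y| ≤ 4.
  x = 1: f_y(1, y) = 6*y**2 - 18*y + 14; no integer root y with |y| ≤ 4.
  x = 2: f_y(2, y) = 6*y**2 - 22*y + 20; vanishes at y ∈ {2}. (2, 2): f_x = 0, f = 0 — SINGULAR.
  x = 3: f_y(3, y) = 6*y**2 - 26*y + 30; no integer root y with |y| ≤ 4.
  x = 4: f_y(4, y) = 6*y**2 - 30*y + 44; no integer root y with |y| ≤ 4.
Only singular point on the grid: (2, 2).
Classify: substitute x = 2 + u, y = 2 + v and expand: f = -2*u**3 + 2*u**2*v - 2*u*v**2 + 2*v**3 + v**2.
No constant or linear terms (consistent with a singular point). Quadratic part: v**2. Cubic part: -2*u**3 + 2*u**2*v - 2*u*v**2 + 2*v**3.
The quadratic part v**2 is a perfect square, so there is a single (double) tangent line v = 0, i.e. y = 2. Restricting the cubic part to that line (v = 0) leaves -2*u**3 ≠ 0, so f is not divisible by v and the branch is v² ≈ 2*u**3 to lowest order — this is a cusp.
Classification: cusp.


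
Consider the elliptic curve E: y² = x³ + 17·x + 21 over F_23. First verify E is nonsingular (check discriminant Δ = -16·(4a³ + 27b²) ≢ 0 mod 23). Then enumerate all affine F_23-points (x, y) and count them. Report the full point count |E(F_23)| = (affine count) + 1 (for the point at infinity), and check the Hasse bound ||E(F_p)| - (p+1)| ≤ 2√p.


Affine points = {(1, 4), (1, 19), (5, 1), (5, 22), (7, 0), (8, 5), (8, 18), (9, 11), (9, 12), (10, 8), (10, 15), (13, 1), (13, 22), (14, 6), (14, 17), (17, 5), (17, 18), (18, 8), (18, 15), (19, 2), (19, 21), (20, 9), (20, 14), (21, 5), (21, 18), (22, 7), (22, 16)}; affine count = 27; |E(F_23)| = 28.

Discriminant check: Δ ∝ 4a³ + 27b² = 4·17³ + 27·21² = 4·4913 + 27·441 ≡ 3 (mod 23). Nonzero ⇒ E is nonsingular.
For each x ∈ F_23, compute rhs = x³ + 17·x + 21 mod 23, then count y ∈ F_23 with y² ≡ rhs.
  x = 0: rhs = 21, matching y values: none (0 points).
  x = 1: rhs = 16, matching y values: 4, 19 (2 points).
  x = 2: rhs = 17, matching y values: none (0 points).
  x = 3: rhs = 7, matching y values: none (0 points).
  x = 4: rhs = 15, matching y values: none (0 points).
  x = 5: rhs = 1, matching y values: 1, 22 (2 points).
  x = 6: rhs = 17, matching y values: none (0 points).
  x = 7: rhs = 0, matching y values: 0 (1 points).
  x = 8: rhs = 2, matching y values: 5, 18 (2 points).
  x = 9: rhs = 6, matching y values: 11, 12 (2 points).
  x = 10: rhs = 18, matching y values: 8, 15 (2 points).
  x = 11: rhs = 21, matching y values: none (0 points).
  x = 12: rhs = 21, matching y values: none (0 points).
  x = 13: rhs = 1, matching y values: 1, 22 (2 points).
  x = 14: rhs = 13, matching y values: 6, 17 (2 points).
  x = 15: rhs = 17, matching y values: none (0 points).
  x = 16: rhs = 19, matching y values: none (0 points).
  x = 17: rhs = 2, matching y values: 5, 18 (2 points).
  x = 18: rhs = 18, matching y values: 8, 15 (2 points).
  x = 19: rhs = 4, matching y values: 2, 21 (2 points).
  x = 20: rhs = 12, matching y values: 9, 14 (2 points).
  x = 21: rhs = 2, matching y values: 5, 18 (2 points).
  x = 22: rhs = 3, matching y values: 7, 16 (2 points).
Total affine count: 27.
Full point count |E(F_23)| = 27 + 1 = 28.
Hasse bound: |28 − (23+1)| = |4| = 4 ≤ 2√23 ≈ 9.5917 ✓.


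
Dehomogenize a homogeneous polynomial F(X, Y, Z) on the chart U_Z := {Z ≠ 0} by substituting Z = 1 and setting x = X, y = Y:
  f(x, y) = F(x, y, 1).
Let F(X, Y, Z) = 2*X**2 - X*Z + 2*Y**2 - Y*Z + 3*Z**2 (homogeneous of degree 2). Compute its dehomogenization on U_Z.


f(x, y) = 2*x**2 - x + 2*y**2 - y + 3

On U_Z we set Z = 1. Each monomial c·X^i·Y^j·Z^k in F becomes c·x^i·y^j·1^k = c·x^i·y^j.
Substituting Z = 1: F(X, Y, 1) = 2*x**2 - x + 2*y**2 - y + 3.
Note: deg(f) ≤ deg(F) = 2; strict inequality happens when F is divisible by Z (lost terms).


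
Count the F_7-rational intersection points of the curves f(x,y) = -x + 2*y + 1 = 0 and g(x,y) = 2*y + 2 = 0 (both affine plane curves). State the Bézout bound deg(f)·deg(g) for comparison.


Common zeros: {(6, 6)}; count = 1; Bézout bound = 1.

deg(f) = 1, deg(g) = 1, so Bézout bound = 1.
Scan x ∈ F_7. For each x, list the y ∈ F_7 with f(x, y) ≡ 0 and those with g(x, y) ≡ 0 (mod 7); the common zeros in that column are the intersection.
  x = 0: f ≡ 0 at y ∈ {3}; g ≡ 0 at y ∈ {6}; common: ∅.
  x = 1: f ≡ 0 at y ∈ {0}; g ≡ 0 at y ∈ {6}; common: ∅.
  x = 2: f ≡ 0 at y ∈ {4}; g ≡ 0 at y ∈ {6}; common: ∅.
  x = 3: f ≡ 0 at y ∈ {1}; g ≡ 0 at y ∈ {6}; common: ∅.
  x = 4: f ≡ 0 at y ∈ {5}; g ≡ 0 at y ∈ {6}; common: ∅.
  x = 5: f ≡ 0 at y ∈ {2}; g ≡ 0 at y ∈ {6}; common: ∅.
  x = 6: f ≡ 0 at y ∈ {6}; g ≡ 0 at y ∈ {6}; common: {6}.
Collecting: common zeros = {(6, 6)}, so the count is 1.
Comparison with the Bézout bound: 1 ≤ 1 = deg(f)·deg(g), as expected for curves with no common component (the bound is attained).


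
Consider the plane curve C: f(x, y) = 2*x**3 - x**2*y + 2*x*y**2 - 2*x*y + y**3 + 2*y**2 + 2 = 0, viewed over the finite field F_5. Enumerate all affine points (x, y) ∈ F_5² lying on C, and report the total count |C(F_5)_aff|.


Affine F_5-points: {(0, 1), (1, 4), (2, 3), (3, 1), (3, 3), (4, 0), (4, 2), (4, 3)}; count = 8.

For each of the 25 pairs (x, y) ∈ F_5², evaluate f(x, y) mod 5. Record the zeros.
  x = 0: [0↦2, 1↦0, 2↦3, 3↦2, 4↦3]  zeros at y ∈ {1}
  x = 1: [0↦4, 1↦1, 2↦2, 3↦3, 4↦0]  zeros at y ∈ {4}
  x = 2: [0↦3, 1↦2, 2↦4, 3↦0, 4↦1]  zeros at y ∈ {3}
  x = 3: [0↦1, 1↦0, 2↦1, 3↦0, 4↦3]  zeros at y ∈ {1, 3}
  x = 4: [0↦0, 1↦2, 2↦0, 3↦0, 4↦3]  zeros at y ∈ {0, 2, 3}
Collecting zeros: affine points = {(0, 1), (1, 4), (2, 3), (3, 1), (3, 3), (4, 0), (4, 2), (4, 3)}.
Total count |C(F_5)_aff| = 8.


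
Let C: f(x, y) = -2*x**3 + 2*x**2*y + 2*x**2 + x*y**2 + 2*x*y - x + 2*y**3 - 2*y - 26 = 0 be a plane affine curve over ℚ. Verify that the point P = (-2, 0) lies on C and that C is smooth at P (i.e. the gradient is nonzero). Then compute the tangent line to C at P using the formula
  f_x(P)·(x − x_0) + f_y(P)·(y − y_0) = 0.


Tangent line at P: -33*x + 2*y - 66 = 0.

Step 1: f(-2, 0) = 0, so P lies on C.
Step 2: partial derivatives
  f_x(x, y) = -6*x**2 + 4*x*y + 4*x + y**2 + 2*y - 1, f_y(x, y) = 2*x**2 + 2*x*y + 2*x + 6*y**2 - 2.
  f_x(P) = -33, f_y(P) = 2 (gradient nonzero, so P is smooth).
Step 3: tangent line at P: -33·(x − -2) + 2·(y − 0) = 0.
Expanding: -33*x + 2*y - 66 = 0.


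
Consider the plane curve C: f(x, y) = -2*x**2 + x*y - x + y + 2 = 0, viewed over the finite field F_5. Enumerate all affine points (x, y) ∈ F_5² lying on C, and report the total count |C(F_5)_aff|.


Affine F_5-points: {(0, 3), (1, 3), (2, 1), (3, 1)}; count = 4.

For each of the 25 pairs (x, y) ∈ F_5², evaluate f(x, y) mod 5. Record the zeros.
  x = 0: [0↦2, 1↦3, 2↦4, 3↦0, 4↦1]  zeros at y ∈ {3}
  x = 1: [0↦4, 1↦1, 2↦3, 3↦0, 4↦2]  zeros at y ∈ {3}
  x = 2: [0↦2, 1↦0, 2↦3, 3↦1, 4↦4]  zeros at y ∈ {1}
  x = 3: [0↦1, 1↦0, 2↦4, 3↦3, 4↦2]  zeros at y ∈ {1}
  x = 4: [0↦1, 1↦1, 2↦1, 3↦1, 4↦1]  zeros at y ∈ ∅
Collecting zeros: affine points = {(0, 3), (1, 3), (2, 1), (3, 1)}.
Total count |C(F_5)_aff| = 4.


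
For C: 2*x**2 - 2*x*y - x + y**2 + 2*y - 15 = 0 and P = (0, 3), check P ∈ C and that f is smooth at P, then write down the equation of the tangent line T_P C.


Tangent line at P: -7*x + 8*y - 24 = 0.

Step 1: f(0, 3) = 0, so P lies on C.
Step 2: partial derivatives
  f_x(x, y) = 4*x - 2*y - 1, f_y(x, y) = -2*x + 2*y + 2.
  f_x(P) = -7, f_y(P) = 8 (gradient nonzero, so P is smooth).
Step 3: tangent line at P: -7·(x − 0) + 8·(y − 3) = 0.
Expanding: -7*x + 8*y - 24 = 0.


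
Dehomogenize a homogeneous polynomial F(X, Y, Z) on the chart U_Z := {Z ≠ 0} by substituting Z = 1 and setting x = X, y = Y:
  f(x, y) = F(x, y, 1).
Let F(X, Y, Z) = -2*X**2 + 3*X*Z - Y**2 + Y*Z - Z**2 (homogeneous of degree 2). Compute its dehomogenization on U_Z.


f(x, y) = -2*x**2 + 3*x - y**2 + y - 1

On U_Z we set Z = 1. Each monomial c·X^i·Y^j·Z^k in F becomes c·x^i·y^j·1^k = c·x^i·y^j.
Substituting Z = 1: F(X, Y, 1) = -2*x**2 + 3*x - y**2 + y - 1.
Note: deg(f) ≤ deg(F) = 2; strict inequality happens when F is divisible by Z (lost terms).


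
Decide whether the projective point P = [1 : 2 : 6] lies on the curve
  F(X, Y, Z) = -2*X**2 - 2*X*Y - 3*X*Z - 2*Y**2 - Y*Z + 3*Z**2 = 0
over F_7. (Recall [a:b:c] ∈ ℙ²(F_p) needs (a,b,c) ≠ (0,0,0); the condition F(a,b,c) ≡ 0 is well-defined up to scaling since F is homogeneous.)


F(1,2,6) ≡ 1 (mod 7); P is NOT on the curve.

Evaluate F(1, 2, 6) term-by-term (mod 7).
  -2*X**2 ↦ -2·1·1·1 = -2
  -2*X*Y ↦ -2·1·2·1 = -4
  -3*X*Z ↦ -3·1·1·6 = -18
  -2*Y**2 ↦ -2·1·4·1 = -8
  -Y*Z ↦ -1·1·2·6 = -12
  3*Z**2 ↦ 3·1·1·36 = 108
Sum: F(1, 2, 6) = (-2) + (-4) + (-18) + (-8) + (-12) + (108) = 64.
Reducing mod 7: 64 ≡ 1 (mod 7).
Since F(a, b, c) ≡ 1 ≠ 0 (mod 7), P does NOT lie on the curve.


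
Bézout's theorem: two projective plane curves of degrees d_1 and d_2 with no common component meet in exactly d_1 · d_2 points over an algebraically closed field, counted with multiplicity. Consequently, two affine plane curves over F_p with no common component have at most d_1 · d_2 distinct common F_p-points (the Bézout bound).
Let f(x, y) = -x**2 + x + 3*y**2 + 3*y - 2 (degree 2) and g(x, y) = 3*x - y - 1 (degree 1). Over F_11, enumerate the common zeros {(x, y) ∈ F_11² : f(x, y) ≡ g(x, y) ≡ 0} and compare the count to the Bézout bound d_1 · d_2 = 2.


Common zeros: ∅; count = 0; Bézout bound = 2.

deg(f) = 2, deg(g) = 1, so Bézout bound = 2.
Scan x ∈ F_11. For each x, list the y ∈ F_11 with f(x, y) ≡ 0 and those with g(x, y) ≡ 0 (mod 11); the common zeros in that column are the intersection.
  x = 0: f ≡ 0 at y ∈ {5}; g ≡ 0 at y ∈ {10}; common: ∅.
  x = 1: f ≡ 0 at y ∈ {5}; g ≡ 0 at y ∈ {2}; common: ∅.
  x = 2: f ≡ 0 at y ∈ ∅; g ≡ 0 at y ∈ {5}; common: ∅.
  x = 3: f ≡ 0 at y ∈ ∅; g ≡ 0 at y ∈ {8}; common: ∅.
  x = 4: f ≡ 0 at y ∈ {3, 7}; g ≡ 0 at y ∈ {0}; common: ∅.
  x = 5: f ≡ 0 at y ∈ {0, 10}; g ≡ 0 at y ∈ {3}; common: ∅.
  x = 6: f ≡ 0 at y ∈ ∅; g ≡ 0 at y ∈ {6}; common: ∅.
  x = 7: f ≡ 0 at y ∈ {0, 10}; g ≡ 0 at y ∈ {9}; common: ∅.
  x = 8: f ≡ 0 at y ∈ {3, 7}; g ≡ 0 at y ∈ {1}; common: ∅.
  x = 9: f ≡ 0 at y ∈ ∅; g ≡ 0 at y ∈ {4}; common: ∅.
  x = 10: f ≡ 0 at y ∈ ∅; g ≡ 0 at y ∈ {7}; common: ∅.
Collecting: common zeros = ∅, so the count is 0.
Comparison with the Bézout bound: 0 ≤ 2 = deg(f)·deg(g), as expected for curves with no common component (the affine F_11-count falls short of the bound because intersections may lie at infinity, over extension fields, or carry multiplicity).
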